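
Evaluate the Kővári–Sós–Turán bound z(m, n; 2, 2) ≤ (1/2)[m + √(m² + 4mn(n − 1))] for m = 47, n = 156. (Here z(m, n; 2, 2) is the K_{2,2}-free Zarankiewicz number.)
z(47, 156; 2, 2) ≤ (1/2)[47 + √(47² + 4·47·156·155)] = (1/2)[47 + √4548049] = 1089.8078

Kővári–Sós–Turán: let r_1, ..., r_47 be the row sums and z = Σ r_i the total number of 1s. Each pair of columns can share at most one row with both entries 1 (else a 2×2 all-ones block appears), so Σ_i C(r_i, 2) ≤ C(156, 2) = 12090. By convexity Σ_i C(r_i, 2) ≥ 47·C(z/47, 2) = z(z − 47)/(2·47), giving z² − 47z − 47·156·155 ≤ 0 and hence z ≤ (1/2)[47 + √(2209 + 4·1136460)] = (1/2)[47 + √4548049] ≈ (1/2)(47 + 2132.6155) = 1089.8078.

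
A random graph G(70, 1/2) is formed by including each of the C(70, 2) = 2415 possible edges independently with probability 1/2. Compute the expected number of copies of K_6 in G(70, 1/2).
E[# K_6] = C(70, 6) · (1/2)^C(6, 2) = 131115985 / 2^15 ≈ 4001.342316

For each 6-subset S of vertices (there are C(70, 6) = 131115985 such S), let X_S = 1 if S induces a K_6 (all C(6, 2) = 15 edges present). Then P(X_S = 1) = (1/2)^15 = 1/32768. By linearity of expectation, E[# K_6] = C(70, 6) · (1/2)^15 = 131115985 / 32768 ≈ 4001.342316.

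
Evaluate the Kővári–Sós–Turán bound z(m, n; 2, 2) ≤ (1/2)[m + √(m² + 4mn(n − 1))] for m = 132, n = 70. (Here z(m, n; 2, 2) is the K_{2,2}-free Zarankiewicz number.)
z(132, 70; 2, 2) ≤ (1/2)[132 + √(132² + 4·132·70·69)] = (1/2)[132 + √2567664] = 867.1966

Kővári–Sós–Turán: let r_1, ..., r_132 be the row sums and z = Σ r_i the total number of 1s. Each pair of columns can share at most one row with both entries 1 (else a 2×2 all-ones block appears), so Σ_i C(r_i, 2) ≤ C(70, 2) = 2415. By convexity Σ_i C(r_i, 2) ≥ 132·C(z/132, 2) = z(z − 132)/(2·132), giving z² − 132z − 132·70·69 ≤ 0 and hence z ≤ (1/2)[132 + √(17424 + 4·637560)] = (1/2)[132 + √2567664] ≈ (1/2)(132 + 1602.3932) = 867.1966.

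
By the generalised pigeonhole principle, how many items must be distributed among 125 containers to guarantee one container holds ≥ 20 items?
n = (20 − 1)·125 + 1 = 2376

By the generalised pigeonhole principle, to guarantee some box contains ≥ r objects we need more than (r − 1) · k objects total. Threshold: n = (r − 1) · k + 1. With r = 20 and k = 125: n = 19 · 125 + 1 = 2375 + 1 = 2376. For n = 2375 = 19 · 125, we can put exactly 19 objects in every box, avoiding 20 in any single one — so 2376 is tight.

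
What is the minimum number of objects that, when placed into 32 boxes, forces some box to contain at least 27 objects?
n = (27 − 1)·32 + 1 = 833

By the generalised pigeonhole principle, to guarantee some box contains ≥ r objects we need more than (r − 1) · k objects total. Threshold: n = (r − 1) · k + 1. With r = 27 and k = 32: n = 26 · 32 + 1 = 832 + 1 = 833. For n = 832 = 26 · 32, we can put exactly 26 objects in every box, avoiding 27 in any single one — so 833 is tight.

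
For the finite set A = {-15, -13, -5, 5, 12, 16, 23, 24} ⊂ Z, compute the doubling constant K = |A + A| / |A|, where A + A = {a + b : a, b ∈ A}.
K = |A + A| / |A| = 32/8 = 4

Enumerate A + A = {a + b : a, b ∈ A}. With |A| = 8, there are |A|^2 = 64 ordered sum pairs; collecting distinct values, A + A = {-30, -28, -26, -20, -18, -10, -8, -3, -1, 0, 1, 3, 7, 8, 9, 10, 11, 17, 18, 19, 21, 24, 28, 29, 32, 35, 36, 39, 40, 46, 47, 48}, so |A + A| = 32. Thus K = 32/8 = 4. For comparison, the minimum possible |A + A| over all 8-element sets is 2·8 − 1 = 15 (so min K = 15/8), attained only by arithmetic progressions.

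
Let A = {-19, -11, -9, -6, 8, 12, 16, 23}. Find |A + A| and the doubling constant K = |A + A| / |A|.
K = |A + A| / |A| = 34/8 = 17/4

Enumerate A + A = {a + b : a, b ∈ A}. With |A| = 8, there are |A|^2 = 64 ordered sum pairs; collecting distinct values, A + A = {-38, -30, -28, -25, -22, -20, -18, -17, -15, -12, -11, -7, -3, -1, 1, 2, 3, 4, 5, 6, 7, 10, 12, 14, 16, 17, 20, 24, 28, 31, 32, 35, 39, 46}, so |A + A| = 34. Thus K = 34/8 = 17/4. For comparison, the minimum possible |A + A| over all 8-element sets is 2·8 − 1 = 15 (so min K = 15/8), attained only by arithmetic progressions.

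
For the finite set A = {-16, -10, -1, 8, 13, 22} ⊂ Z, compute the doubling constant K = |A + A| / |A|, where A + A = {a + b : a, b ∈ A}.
K = |A + A| / |A| = 18/6 = 3

Enumerate A + A = {a + b : a, b ∈ A}. With |A| = 6, there are |A|^2 = 36 ordered sum pairs; collecting distinct values, A + A = {-32, -26, -20, -17, -11, -8, -3, -2, 3, 6, 7, 12, 16, 21, 26, 30, 35, 44}, so |A + A| = 18. Thus K = 18/6 = 3. For comparison, the minimum possible |A + A| over all 6-element sets is 2·6 − 1 = 11 (so min K = 11/6), attained only by arithmetic progressions.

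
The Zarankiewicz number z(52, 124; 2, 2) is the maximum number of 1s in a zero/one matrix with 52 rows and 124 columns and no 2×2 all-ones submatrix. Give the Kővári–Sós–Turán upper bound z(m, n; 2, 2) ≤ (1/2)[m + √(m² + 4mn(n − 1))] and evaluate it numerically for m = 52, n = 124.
z(52, 124; 2, 2) ≤ (1/2)[52 + √(52² + 4·52·124·123)] = (1/2)[52 + √3175120] = 916.9433

Kővári–Sós–Turán: let r_1, ..., r_52 be the row sums and z = Σ r_i the total number of 1s. Each pair of columns can share at most one row with both entries 1 (else a 2×2 all-ones block appears), so Σ_i C(r_i, 2) ≤ C(124, 2) = 7626. By convexity Σ_i C(r_i, 2) ≥ 52·C(z/52, 2) = z(z − 52)/(2·52), giving z² − 52z − 52·124·123 ≤ 0 and hence z ≤ (1/2)[52 + √(2704 + 4·793104)] = (1/2)[52 + √3175120] ≈ (1/2)(52 + 1781.8866) = 916.9433.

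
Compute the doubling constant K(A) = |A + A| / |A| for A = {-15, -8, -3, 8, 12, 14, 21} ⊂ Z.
K = |A + A| / |A| = 27/7

Enumerate A + A = {a + b : a, b ∈ A}. With |A| = 7, there are |A|^2 = 49 ordered sum pairs; collecting distinct values, A + A = {-30, -23, -18, -16, -11, -7, -6, -3, -1, 0, 4, 5, 6, 9, 11, 13, 16, 18, 20, 22, 24, 26, 28, 29, 33, 35, 42}, so |A + A| = 27. Thus K = 27/7. For comparison, the minimum possible |A + A| over all 7-element sets is 2·7 − 1 = 13 (so min K = 13/7), attained only by arithmetic progressions.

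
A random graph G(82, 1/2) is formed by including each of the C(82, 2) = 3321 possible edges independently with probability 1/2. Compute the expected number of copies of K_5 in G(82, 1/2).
E[# K_5] = C(82, 5) · (1/2)^C(5, 2) = 27285336 / 2^10 = 3410667/128 = 26645.8359375

For each 5-subset S of vertices (there are C(82, 5) = 27285336 such S), let X_S = 1 if S induces a K_5 (all C(5, 2) = 10 edges present). Then P(X_S = 1) = (1/2)^10 = 1/1024. By linearity of expectation, E[# K_5] = C(82, 5) · (1/2)^10 = 27285336 / 1024 = 3410667/128 = 26645.8359375.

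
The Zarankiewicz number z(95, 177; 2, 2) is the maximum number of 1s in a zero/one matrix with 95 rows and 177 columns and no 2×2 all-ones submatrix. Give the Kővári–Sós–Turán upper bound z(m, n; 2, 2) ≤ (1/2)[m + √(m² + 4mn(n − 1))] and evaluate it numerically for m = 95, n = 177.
z(95, 177; 2, 2) ≤ (1/2)[95 + √(95² + 4·95·177·176)] = (1/2)[95 + √11846785] = 1768.4579

Kővári–Sós–Turán: let r_1, ..., r_95 be the row sums and z = Σ r_i the total number of 1s. Each pair of columns can share at most one row with both entries 1 (else a 2×2 all-ones block appears), so Σ_i C(r_i, 2) ≤ C(177, 2) = 15576. By convexity Σ_i C(r_i, 2) ≥ 95·C(z/95, 2) = z(z − 95)/(2·95), giving z² − 95z − 95·177·176 ≤ 0 and hence z ≤ (1/2)[95 + √(9025 + 4·2959440)] = (1/2)[95 + √11846785] ≈ (1/2)(95 + 3441.9159) = 1768.4579.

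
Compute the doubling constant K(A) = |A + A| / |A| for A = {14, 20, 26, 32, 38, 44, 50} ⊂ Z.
K = |A + A| / |A| = 13/7

Enumerate A + A = {a + b : a, b ∈ A}. With |A| = 7, there are |A|^2 = 49 ordered sum pairs; collecting distinct values, A + A = {28, 34, 40, 46, 52, 58, 64, 70, 76, 82, 88, 94, 100}, so |A + A| = 13. Thus K = 13/7. Here |A + A| = 2|A| − 1 = 13, the minimum possible — so K = 13/7 is minimal, which holds iff A is an arithmetic progression.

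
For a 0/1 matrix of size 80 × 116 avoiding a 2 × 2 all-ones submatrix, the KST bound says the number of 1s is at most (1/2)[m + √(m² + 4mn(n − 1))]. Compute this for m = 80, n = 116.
z(80, 116; 2, 2) ≤ (1/2)[80 + √(80² + 4·80·116·115)] = (1/2)[80 + √4275200] = 1073.8278

Kővári–Sós–Turán: let r_1, ..., r_80 be the row sums and z = Σ r_i the total number of 1s. Each pair of columns can share at most one row with both entries 1 (else a 2×2 all-ones block appears), so Σ_i C(r_i, 2) ≤ C(116, 2) = 6670. By convexity Σ_i C(r_i, 2) ≥ 80·C(z/80, 2) = z(z − 80)/(2·80), giving z² − 80z − 80·116·115 ≤ 0 and hence z ≤ (1/2)[80 + √(6400 + 4·1067200)] = (1/2)[80 + √4275200] ≈ (1/2)(80 + 2067.6557) = 1073.8278.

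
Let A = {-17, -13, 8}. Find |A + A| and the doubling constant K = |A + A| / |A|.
K = |A + A| / |A| = 6/3 = 2

Enumerate A + A = {a + b : a, b ∈ A}. With |A| = 3, there are |A|^2 = 9 ordered sum pairs; collecting distinct values, A + A = {-34, -30, -26, -9, -5, 16}, so |A + A| = 6. Thus K = 6/3 = 2. For comparison, the minimum possible |A + A| over all 3-element sets is 2·3 − 1 = 5 (so min K = 5/3), attained only by arithmetic progressions.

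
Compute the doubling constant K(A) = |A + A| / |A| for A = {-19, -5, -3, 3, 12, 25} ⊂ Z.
K = |A + A| / |A| = 20/6 = 10/3

Enumerate A + A = {a + b : a, b ∈ A}. With |A| = 6, there are |A|^2 = 36 ordered sum pairs; collecting distinct values, A + A = {-38, -24, -22, -16, -10, -8, -7, -6, -2, 0, 6, 7, 9, 15, 20, 22, 24, 28, 37, 50}, so |A + A| = 20. Thus K = 20/6 = 10/3. For comparison, the minimum possible |A + A| over all 6-element sets is 2·6 − 1 = 11 (so min K = 11/6), attained only by arithmetic progressions.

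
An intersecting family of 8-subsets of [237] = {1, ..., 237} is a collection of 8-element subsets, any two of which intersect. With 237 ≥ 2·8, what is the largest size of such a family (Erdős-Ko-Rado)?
max |F| = C(236, 7) = 7395182703480

The Erdős-Ko-Rado theorem states: for n ≥ 2k, an intersecting family of k-subsets of an n-element set has size at most C(n − 1, k − 1), with equality for 'star' families {A ⊆ [n] : |A| = k, i ∈ A} (fix an element i). For n = 237, k = 8: C(236, 7) = 7395182703480.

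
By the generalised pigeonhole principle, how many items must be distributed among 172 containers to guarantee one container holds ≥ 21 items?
n = (21 − 1)·172 + 1 = 3441

By the generalised pigeonhole principle, to guarantee some box contains ≥ r objects we need more than (r − 1) · k objects total. Threshold: n = (r − 1) · k + 1. With r = 21 and k = 172: n = 20 · 172 + 1 = 3440 + 1 = 3441. For n = 3440 = 20 · 172, we can put exactly 20 objects in every box, avoiding 21 in any single one — so 3441 is tight.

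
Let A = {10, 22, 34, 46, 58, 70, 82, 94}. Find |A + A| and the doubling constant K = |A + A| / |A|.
K = |A + A| / |A| = 15/8

Enumerate A + A = {a + b : a, b ∈ A}. With |A| = 8, there are |A|^2 = 64 ordered sum pairs; collecting distinct values, A + A = {20, 32, 44, 56, 68, 80, 92, 104, 116, 128, 140, 152, 164, 176, 188}, so |A + A| = 15. Thus K = 15/8. Here |A + A| = 2|A| − 1 = 15, the minimum possible — so K = 15/8 is minimal, which holds iff A is an arithmetic progression.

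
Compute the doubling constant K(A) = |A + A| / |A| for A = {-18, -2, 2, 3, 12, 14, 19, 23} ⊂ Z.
K = |A + A| / |A| = 30/8 = 15/4

Enumerate A + A = {a + b : a, b ∈ A}. With |A| = 8, there are |A|^2 = 64 ordered sum pairs; collecting distinct values, A + A = {-36, -20, -16, -15, -6, -4, 0, 1, 4, 5, 6, 10, 12, 14, 15, 16, 17, 21, 22, 24, 25, 26, 28, 31, 33, 35, 37, 38, 42, 46}, so |A + A| = 30. Thus K = 30/8 = 15/4. For comparison, the minimum possible |A + A| over all 8-element sets is 2·8 − 1 = 15 (so min K = 15/8), attained only by arithmetic progressions.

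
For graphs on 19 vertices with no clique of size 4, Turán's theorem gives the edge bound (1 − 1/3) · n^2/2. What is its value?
Turán density bound = (2/3) · 19^2/2 = 361/3 ≈ 120.3333

Turán's theorem: ex(n, K_{r+1}) is achieved by the complete r-partite Turán graph T(n, r) with parts as balanced as possible, and is at most (1 − 1/r) · n^2/2. For r = 3, n = 19: the density bound is (2/3) · 361/2 = 361/3 ≈ 120.3333. The integer-valued extremum is e(T(19, 3)) = 120, which is strictly less than the density bound 361/3 since 3 ∤ 19 (the parts of T(19, 3) cannot all be equal).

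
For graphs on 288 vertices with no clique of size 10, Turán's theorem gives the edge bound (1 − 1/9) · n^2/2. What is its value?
Turán density bound = (8/9) · 288^2/2 = 36864

Turán's theorem: ex(n, K_{r+1}) is achieved by the complete r-partite Turán graph T(n, r) with parts as balanced as possible, and is at most (1 − 1/r) · n^2/2. For r = 9, n = 288: the density bound is (8/9) · 82944/2 = 36864. Since 9 ∣ 288, the Turán graph T(288, 9) has parts of equal size 32, and its edge count e(T(288, 9)) = 36864 attains the density bound exactly.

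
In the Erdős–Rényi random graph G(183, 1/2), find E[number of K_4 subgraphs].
E[# K_4] = C(183, 4) · (1/2)^C(4, 2) = 45212895 / 2^6 = 706451.484375

For each 4-subset S of vertices (there are C(183, 4) = 45212895 such S), let X_S = 1 if S induces a K_4 (all C(4, 2) = 6 edges present). Then P(X_S = 1) = (1/2)^6 = 1/64. By linearity of expectation, E[# K_4] = C(183, 4) · (1/2)^6 = 45212895 / 64 = 706451.484375.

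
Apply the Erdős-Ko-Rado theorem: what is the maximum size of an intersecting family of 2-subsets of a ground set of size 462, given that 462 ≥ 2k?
max |F| = C(461, 1) = 461

The Erdős-Ko-Rado theorem states: for n ≥ 2k, an intersecting family of k-subsets of an n-element set has size at most C(n − 1, k − 1), with equality for 'star' families {A ⊆ [n] : |A| = k, i ∈ A} (fix an element i). For n = 462, k = 2: C(461, 1) = 461.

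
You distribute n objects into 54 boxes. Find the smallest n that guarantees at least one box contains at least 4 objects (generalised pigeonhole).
n = (4 − 1)·54 + 1 = 163

By the generalised pigeonhole principle, to guarantee some box contains ≥ r objects we need more than (r − 1) · k objects total. Threshold: n = (r − 1) · k + 1. With r = 4 and k = 54: n = 3 · 54 + 1 = 162 + 1 = 163. For n = 162 = 3 · 54, we can put exactly 3 objects in every box, avoiding 4 in any single one — so 163 is tight.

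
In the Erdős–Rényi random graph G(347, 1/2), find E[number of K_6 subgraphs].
E[# K_6] = C(347, 6) · (1/2)^C(6, 2) = 2321511508218 / 2^15 = 1160755754109/16384 ≈ 70846908.820129

For each 6-subset S of vertices (there are C(347, 6) = 2321511508218 such S), let X_S = 1 if S induces a K_6 (all C(6, 2) = 15 edges present). Then P(X_S = 1) = (1/2)^15 = 1/32768. By linearity of expectation, E[# K_6] = C(347, 6) · (1/2)^15 = 2321511508218 / 32768 = 1160755754109/16384 ≈ 70846908.820129.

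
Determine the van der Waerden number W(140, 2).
W(140, 2) = 140 + 1 = 141

A 2-term AP is any pair of integers, so a monochromatic 2-AP exists iff some colour is used at least twice. With 140 colours, the colouring i ↦ i on {1, ..., 140} uses each colour once, avoiding any monochromatic pair, so W(140, 2) > 140. For {1, ..., 141}, pigeonhole forces two integers of the same colour, which form a monochromatic 2-AP. Hence W(140, 2) = 141.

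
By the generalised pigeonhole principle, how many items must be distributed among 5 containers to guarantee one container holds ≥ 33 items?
n = (33 − 1)·5 + 1 = 161

By the generalised pigeonhole principle, to guarantee some box contains ≥ r objects we need more than (r − 1) · k objects total. Threshold: n = (r − 1) · k + 1. With r = 33 and k = 5: n = 32 · 5 + 1 = 160 + 1 = 161. For n = 160 = 32 · 5, we can put exactly 32 objects in every box, avoiding 33 in any single one — so 161 is tight.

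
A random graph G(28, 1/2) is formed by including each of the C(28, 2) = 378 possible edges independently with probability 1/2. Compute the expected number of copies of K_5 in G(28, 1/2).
E[# K_5] = C(28, 5) · (1/2)^C(5, 2) = 98280 / 2^10 = 12285/128 = 95.9765625

For each 5-subset S of vertices (there are C(28, 5) = 98280 such S), let X_S = 1 if S induces a K_5 (all C(5, 2) = 10 edges present). Then P(X_S = 1) = (1/2)^10 = 1/1024. By linearity of expectation, E[# K_5] = C(28, 5) · (1/2)^10 = 98280 / 1024 = 12285/128 = 95.9765625.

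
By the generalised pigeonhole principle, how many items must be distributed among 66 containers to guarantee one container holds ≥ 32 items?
n = (32 − 1)·66 + 1 = 2047

By the generalised pigeonhole principle, to guarantee some box contains ≥ r objects we need more than (r − 1) · k objects total. Threshold: n = (r − 1) · k + 1. With r = 32 and k = 66: n = 31 · 66 + 1 = 2046 + 1 = 2047. For n = 2046 = 31 · 66, we can put exactly 31 objects in every box, avoiding 32 in any single one — so 2047 is tight.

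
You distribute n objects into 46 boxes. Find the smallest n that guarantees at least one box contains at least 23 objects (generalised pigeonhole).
n = (23 − 1)·46 + 1 = 1013

By the generalised pigeonhole principle, to guarantee some box contains ≥ r objects we need more than (r − 1) · k objects total. Threshold: n = (r − 1) · k + 1. With r = 23 and k = 46: n = 22 · 46 + 1 = 1012 + 1 = 1013. For n = 1012 = 22 · 46, we can put exactly 22 objects in every box, avoiding 23 in any single one — so 1013 is tight.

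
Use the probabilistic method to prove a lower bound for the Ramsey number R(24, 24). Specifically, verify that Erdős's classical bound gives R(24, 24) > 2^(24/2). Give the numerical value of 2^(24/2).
2^(24/2) = 4096; so R(24, 24) > 4096

Colour each edge of K_n uniformly at random with red/blue. The expected number of monochromatic K_24 is C(n, 24) · 2 · 2^(−C(24,2)). If C(n, 24) · 2^(1 − C(24,2)) < 1, then with positive probability no monochromatic K_24 exists, so R(24, 24) > n. The standard estimate C(n, 24) ≤ n^24/24! shows this inequality holds whenever n ≤ 2^(24/2) (since 24! · 2^(C(24,2) − 1) > 2^(24^2/2) ≥ n^24). Hence R(24, 24) > 2^(24/2) = 4096.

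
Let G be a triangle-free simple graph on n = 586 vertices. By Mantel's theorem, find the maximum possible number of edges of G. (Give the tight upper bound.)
ex(586, K_3) = ⌊586^2/4⌋ = 85849

Mantel (1907): a triangle-free graph on n vertices has at most ⌊n^2/4⌋ edges, with equality for the complete bipartite graph K_{⌊n/2⌋, ⌈n/2⌉}. For n = 586: ⌊586^2/4⌋ = ⌊343396/4⌋ = 85849. The extremal graph is K_{293, 293}, which has 293·293 = 85849 edges.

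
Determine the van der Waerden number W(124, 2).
W(124, 2) = 124 + 1 = 125

A 2-term AP is any pair of integers, so a monochromatic 2-AP exists iff some colour is used at least twice. With 124 colours, the colouring i ↦ i on {1, ..., 124} uses each colour once, avoiding any monochromatic pair, so W(124, 2) > 124. For {1, ..., 125}, pigeonhole forces two integers of the same colour, which form a monochromatic 2-AP. Hence W(124, 2) = 125.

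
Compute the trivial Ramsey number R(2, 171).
R(2, 171) = 171

R(2, k) = k for all k ≥ 2: in a 2-colouring of K_k, either some edge is red (a red K_2) or all edges are blue (a blue K_k). And K_{170} coloured all-blue has no blue K_171, so R(2, 171) > 170. Hence R(2, 171) = 171.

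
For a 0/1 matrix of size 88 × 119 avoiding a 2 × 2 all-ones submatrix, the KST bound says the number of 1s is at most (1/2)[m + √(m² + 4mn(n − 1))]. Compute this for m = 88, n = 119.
z(88, 119; 2, 2) ≤ (1/2)[88 + √(88² + 4·88·119·118)] = (1/2)[88 + √4950528] = 1156.4891

Kővári–Sós–Turán: let r_1, ..., r_88 be the row sums and z = Σ r_i the total number of 1s. Each pair of columns can share at most one row with both entries 1 (else a 2×2 all-ones block appears), so Σ_i C(r_i, 2) ≤ C(119, 2) = 7021. By convexity Σ_i C(r_i, 2) ≥ 88·C(z/88, 2) = z(z − 88)/(2·88), giving z² − 88z − 88·119·118 ≤ 0 and hence z ≤ (1/2)[88 + √(7744 + 4·1235696)] = (1/2)[88 + √4950528] ≈ (1/2)(88 + 2224.9782) = 1156.4891.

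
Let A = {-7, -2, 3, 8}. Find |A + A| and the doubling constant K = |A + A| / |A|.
K = |A + A| / |A| = 7/4

Enumerate A + A = {a + b : a, b ∈ A}. With |A| = 4, there are |A|^2 = 16 ordered sum pairs; collecting distinct values, A + A = {-14, -9, -4, 1, 6, 11, 16}, so |A + A| = 7. Thus K = 7/4. Here |A + A| = 2|A| − 1 = 7, the minimum possible — so K = 7/4 is minimal, which holds iff A is an arithmetic progression.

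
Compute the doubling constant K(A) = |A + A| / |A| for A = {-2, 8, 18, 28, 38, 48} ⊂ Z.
K = |A + A| / |A| = 11/6

Enumerate A + A = {a + b : a, b ∈ A}. With |A| = 6, there are |A|^2 = 36 ordered sum pairs; collecting distinct values, A + A = {-4, 6, 16, 26, 36, 46, 56, 66, 76, 86, 96}, so |A + A| = 11. Thus K = 11/6. Here |A + A| = 2|A| − 1 = 11, the minimum possible — so K = 11/6 is minimal, which holds iff A is an arithmetic progression.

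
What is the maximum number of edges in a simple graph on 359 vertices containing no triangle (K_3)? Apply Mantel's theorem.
ex(359, K_3) = ⌊359^2/4⌋ = 32220

Mantel (1907): a triangle-free graph on n vertices has at most ⌊n^2/4⌋ edges, with equality for the complete bipartite graph K_{⌊n/2⌋, ⌈n/2⌉}. For n = 359: ⌊359^2/4⌋ = ⌊128881/4⌋ = 32220. The extremal graph is K_{179, 180}, which has 179·180 = 32220 edges.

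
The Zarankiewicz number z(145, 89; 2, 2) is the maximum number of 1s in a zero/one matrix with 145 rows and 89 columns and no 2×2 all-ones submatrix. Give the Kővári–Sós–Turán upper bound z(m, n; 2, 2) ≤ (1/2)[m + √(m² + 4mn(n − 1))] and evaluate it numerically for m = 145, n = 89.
z(145, 89; 2, 2) ≤ (1/2)[145 + √(145² + 4·145·89·88)] = (1/2)[145 + √4563585] = 1140.6275

Kővári–Sós–Turán: let r_1, ..., r_145 be the row sums and z = Σ r_i the total number of 1s. Each pair of columns can share at most one row with both entries 1 (else a 2×2 all-ones block appears), so Σ_i C(r_i, 2) ≤ C(89, 2) = 3916. By convexity Σ_i C(r_i, 2) ≥ 145·C(z/145, 2) = z(z − 145)/(2·145), giving z² − 145z − 145·89·88 ≤ 0 and hence z ≤ (1/2)[145 + √(21025 + 4·1135640)] = (1/2)[145 + √4563585] ≈ (1/2)(145 + 2136.2549) = 1140.6275.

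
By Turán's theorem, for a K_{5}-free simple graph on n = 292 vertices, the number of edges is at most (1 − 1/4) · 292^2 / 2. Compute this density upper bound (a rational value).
Turán density bound = (3/4) · 292^2/2 = 31974

Turán's theorem: ex(n, K_{r+1}) is achieved by the complete r-partite Turán graph T(n, r) with parts as balanced as possible, and is at most (1 − 1/r) · n^2/2. For r = 4, n = 292: the density bound is (3/4) · 85264/2 = 31974. Since 4 ∣ 292, the Turán graph T(292, 4) has parts of equal size 73, and its edge count e(T(292, 4)) = 31974 attains the density bound exactly.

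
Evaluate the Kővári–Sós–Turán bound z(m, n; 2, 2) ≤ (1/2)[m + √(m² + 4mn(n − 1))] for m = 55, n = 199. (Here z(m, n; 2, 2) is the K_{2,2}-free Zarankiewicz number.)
z(55, 199; 2, 2) ≤ (1/2)[55 + √(55² + 4·55·199·198)] = (1/2)[55 + √8671465] = 1499.8676

Kővári–Sós–Turán: let r_1, ..., r_55 be the row sums and z = Σ r_i the total number of 1s. Each pair of columns can share at most one row with both entries 1 (else a 2×2 all-ones block appears), so Σ_i C(r_i, 2) ≤ C(199, 2) = 19701. By convexity Σ_i C(r_i, 2) ≥ 55·C(z/55, 2) = z(z − 55)/(2·55), giving z² − 55z − 55·199·198 ≤ 0 and hence z ≤ (1/2)[55 + √(3025 + 4·2167110)] = (1/2)[55 + √8671465] ≈ (1/2)(55 + 2944.7351) = 1499.8676.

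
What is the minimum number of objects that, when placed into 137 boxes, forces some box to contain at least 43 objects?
n = (43 − 1)·137 + 1 = 5755

By the generalised pigeonhole principle, to guarantee some box contains ≥ r objects we need more than (r − 1) · k objects total. Threshold: n = (r − 1) · k + 1. With r = 43 and k = 137: n = 42 · 137 + 1 = 5754 + 1 = 5755. For n = 5754 = 42 · 137, we can put exactly 42 objects in every box, avoiding 43 in any single one — so 5755 is tight.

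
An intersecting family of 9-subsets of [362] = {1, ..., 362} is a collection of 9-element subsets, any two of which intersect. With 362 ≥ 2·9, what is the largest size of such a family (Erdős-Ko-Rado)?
max |F| = C(361, 8) = 6616319722852365

The Erdős-Ko-Rado theorem states: for n ≥ 2k, an intersecting family of k-subsets of an n-element set has size at most C(n − 1, k − 1), with equality for 'star' families {A ⊆ [n] : |A| = k, i ∈ A} (fix an element i). For n = 362, k = 9: C(361, 8) = 6616319722852365.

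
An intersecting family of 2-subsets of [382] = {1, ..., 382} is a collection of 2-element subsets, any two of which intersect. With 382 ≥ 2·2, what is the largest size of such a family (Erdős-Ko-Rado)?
max |F| = C(381, 1) = 381

Erdős-Ko-Rado (1961): when n ≥ 2k, max |F| = C(n−1, k−1). The bound is attained by the star {A : i ∈ A} for any fixed i ∈ [n]. Here C(382−1, 2−1) = C(381, 1) = 381.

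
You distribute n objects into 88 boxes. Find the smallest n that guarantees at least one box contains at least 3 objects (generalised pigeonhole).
n = (3 − 1)·88 + 1 = 177

By the generalised pigeonhole principle, to guarantee some box contains ≥ r objects we need more than (r − 1) · k objects total. Threshold: n = (r − 1) · k + 1. With r = 3 and k = 88: n = 2 · 88 + 1 = 176 + 1 = 177. For n = 176 = 2 · 88, we can put exactly 2 objects in every box, avoiding 3 in any single one — so 177 is tight.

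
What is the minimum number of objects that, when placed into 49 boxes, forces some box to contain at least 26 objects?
n = (26 − 1)·49 + 1 = 1226

By the generalised pigeonhole principle, to guarantee some box contains ≥ r objects we need more than (r − 1) · k objects total. Threshold: n = (r − 1) · k + 1. With r = 26 and k = 49: n = 25 · 49 + 1 = 1225 + 1 = 1226. For n = 1225 = 25 · 49, we can put exactly 25 objects in every box, avoiding 26 in any single one — so 1226 is tight.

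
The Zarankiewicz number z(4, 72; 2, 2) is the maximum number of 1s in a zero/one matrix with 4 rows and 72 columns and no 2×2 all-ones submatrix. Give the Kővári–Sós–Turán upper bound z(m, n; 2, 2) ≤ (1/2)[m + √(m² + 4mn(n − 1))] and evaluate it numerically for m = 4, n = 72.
z(4, 72; 2, 2) ≤ (1/2)[4 + √(4² + 4·4·72·71)] = (1/2)[4 + √81808] = 145.0105

Kővári–Sós–Turán: let r_1, ..., r_4 be the row sums and z = Σ r_i the total number of 1s. Each pair of columns can share at most one row with both entries 1 (else a 2×2 all-ones block appears), so Σ_i C(r_i, 2) ≤ C(72, 2) = 2556. By convexity Σ_i C(r_i, 2) ≥ 4·C(z/4, 2) = z(z − 4)/(2·4), giving z² − 4z − 4·72·71 ≤ 0 and hence z ≤ (1/2)[4 + √(16 + 4·20448)] = (1/2)[4 + √81808] ≈ (1/2)(4 + 286.021) = 145.0105.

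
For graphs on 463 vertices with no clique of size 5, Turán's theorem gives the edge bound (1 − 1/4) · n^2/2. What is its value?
Turán density bound = (3/4) · 463^2/2 = 643107/8 ≈ 80388.375

Turán's theorem: ex(n, K_{r+1}) is achieved by the complete r-partite Turán graph T(n, r) with parts as balanced as possible, and is at most (1 − 1/r) · n^2/2. For r = 4, n = 463: the density bound is (3/4) · 214369/2 = 643107/8 ≈ 80388.375. The integer-valued extremum is e(T(463, 4)) = 80388, which is strictly less than the density bound 643107/8 since 4 ∤ 463 (the parts of T(463, 4) cannot all be equal).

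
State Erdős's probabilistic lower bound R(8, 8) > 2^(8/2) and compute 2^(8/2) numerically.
2^(8/2) = 16; so R(8, 8) > 16

Colour each edge of K_n uniformly at random with red/blue. The expected number of monochromatic K_8 is C(n, 8) · 2 · 2^(−C(8,2)). If C(n, 8) · 2^(1 − C(8,2)) < 1, then with positive probability no monochromatic K_8 exists, so R(8, 8) > n. The standard estimate C(n, 8) ≤ n^8/8! shows this inequality holds whenever n ≤ 2^(8/2) (since 8! · 2^(C(8,2) − 1) > 2^(8^2/2) ≥ n^8). Hence R(8, 8) > 2^(8/2) = 16.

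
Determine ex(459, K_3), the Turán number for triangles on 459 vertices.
ex(459, K_3) = ⌊459^2/4⌋ = 52670

Mantel (1907): a triangle-free graph on n vertices has at most ⌊n^2/4⌋ edges, with equality for the complete bipartite graph K_{⌊n/2⌋, ⌈n/2⌉}. For n = 459: ⌊459^2/4⌋ = ⌊210681/4⌋ = 52670. The extremal graph is K_{229, 230}, which has 229·230 = 52670 edges.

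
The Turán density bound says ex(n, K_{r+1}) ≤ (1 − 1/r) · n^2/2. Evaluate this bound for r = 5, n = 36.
Turán density bound = (4/5) · 36^2/2 = 2592/5 ≈ 518.4

Turán's theorem: ex(n, K_{r+1}) is achieved by the complete r-partite Turán graph T(n, r) with parts as balanced as possible, and is at most (1 − 1/r) · n^2/2. For r = 5, n = 36: the density bound is (4/5) · 1296/2 = 2592/5 ≈ 518.4. The integer-valued extremum is e(T(36, 5)) = 518, which is strictly less than the density bound 2592/5 since 5 ∤ 36 (the parts of T(36, 5) cannot all be equal).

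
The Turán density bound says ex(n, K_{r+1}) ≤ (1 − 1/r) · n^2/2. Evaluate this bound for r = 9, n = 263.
Turán density bound = (8/9) · 263^2/2 = 276676/9 ≈ 30741.7778

Turán's theorem: ex(n, K_{r+1}) is achieved by the complete r-partite Turán graph T(n, r) with parts as balanced as possible, and is at most (1 − 1/r) · n^2/2. For r = 9, n = 263: the density bound is (8/9) · 69169/2 = 276676/9 ≈ 30741.7778. The integer-valued extremum is e(T(263, 9)) = 30741, which is strictly less than the density bound 276676/9 since 9 ∤ 263 (the parts of T(263, 9) cannot all be equal).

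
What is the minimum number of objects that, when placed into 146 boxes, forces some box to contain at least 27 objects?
n = (27 − 1)·146 + 1 = 3797

By the generalised pigeonhole principle, to guarantee some box contains ≥ r objects we need more than (r − 1) · k objects total. Threshold: n = (r − 1) · k + 1. With r = 27 and k = 146: n = 26 · 146 + 1 = 3796 + 1 = 3797. For n = 3796 = 26 · 146, we can put exactly 26 objects in every box, avoiding 27 in any single one — so 3797 is tight.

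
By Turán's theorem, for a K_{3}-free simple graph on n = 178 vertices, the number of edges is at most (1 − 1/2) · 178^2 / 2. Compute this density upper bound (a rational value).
Turán density bound = (1/2) · 178^2/2 = 7921

Turán's theorem: ex(n, K_{r+1}) is achieved by the complete r-partite Turán graph T(n, r) with parts as balanced as possible, and is at most (1 − 1/r) · n^2/2. For r = 2, n = 178: the density bound is (1/2) · 31684/2 = 7921. Since 2 ∣ 178, the Turán graph T(178, 2) has parts of equal size 89, and its edge count e(T(178, 2)) = 7921 attains the density bound exactly.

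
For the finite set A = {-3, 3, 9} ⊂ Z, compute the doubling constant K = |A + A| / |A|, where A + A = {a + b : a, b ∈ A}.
K = |A + A| / |A| = 5/3

Enumerate A + A = {a + b : a, b ∈ A}. With |A| = 3, there are |A|^2 = 9 ordered sum pairs; collecting distinct values, A + A = {-6, 0, 6, 12, 18}, so |A + A| = 5. Thus K = 5/3. Here |A + A| = 2|A| − 1 = 5, the minimum possible — so K = 5/3 is minimal, which holds iff A is an arithmetic progression.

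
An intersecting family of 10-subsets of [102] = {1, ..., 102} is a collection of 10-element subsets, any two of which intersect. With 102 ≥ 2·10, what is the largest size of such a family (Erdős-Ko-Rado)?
max |F| = C(101, 9) = 2088319702700

Erdős-Ko-Rado (1961): when n ≥ 2k, max |F| = C(n−1, k−1). The bound is attained by the star {A : i ∈ A} for any fixed i ∈ [n]. Here C(102−1, 10−1) = C(101, 9) = 2088319702700.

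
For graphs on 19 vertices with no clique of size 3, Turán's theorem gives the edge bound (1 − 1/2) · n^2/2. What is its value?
Turán density bound = (1/2) · 19^2/2 = 361/4 ≈ 90.25

Turán's theorem: ex(n, K_{r+1}) is achieved by the complete r-partite Turán graph T(n, r) with parts as balanced as possible, and is at most (1 − 1/r) · n^2/2. For r = 2, n = 19: the density bound is (1/2) · 361/2 = 361/4 ≈ 90.25. The integer-valued extremum is e(T(19, 2)) = 90, which is strictly less than the density bound 361/4 since 2 ∤ 19 (the parts of T(19, 2) cannot all be equal).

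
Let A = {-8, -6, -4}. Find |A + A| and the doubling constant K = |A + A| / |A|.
K = |A + A| / |A| = 5/3

Enumerate A + A = {a + b : a, b ∈ A}. With |A| = 3, there are |A|^2 = 9 ordered sum pairs; collecting distinct values, A + A = {-16, -14, -12, -10, -8}, so |A + A| = 5. Thus K = 5/3. Here |A + A| = 2|A| − 1 = 5, the minimum possible — so K = 5/3 is minimal, which holds iff A is an arithmetic progression.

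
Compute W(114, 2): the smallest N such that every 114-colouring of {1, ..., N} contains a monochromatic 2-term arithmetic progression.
W(114, 2) = 114 + 1 = 115

A 2-term AP is any pair of integers, so a monochromatic 2-AP exists iff some colour is used at least twice. With 114 colours, the colouring i ↦ i on {1, ..., 114} uses each colour once, avoiding any monochromatic pair, so W(114, 2) > 114. For {1, ..., 115}, pigeonhole forces two integers of the same colour, which form a monochromatic 2-AP. Hence W(114, 2) = 115.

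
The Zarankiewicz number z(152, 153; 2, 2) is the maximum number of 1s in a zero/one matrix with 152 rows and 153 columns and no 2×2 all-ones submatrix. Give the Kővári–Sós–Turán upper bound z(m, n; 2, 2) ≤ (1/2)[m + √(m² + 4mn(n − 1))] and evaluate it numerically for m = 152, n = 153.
z(152, 153; 2, 2) ≤ (1/2)[152 + √(152² + 4·152·153·152)] = (1/2)[152 + √14162752] = 1957.6716

Kővári–Sós–Turán: let r_1, ..., r_152 be the row sums and z = Σ r_i the total number of 1s. Each pair of columns can share at most one row with both entries 1 (else a 2×2 all-ones block appears), so Σ_i C(r_i, 2) ≤ C(153, 2) = 11628. By convexity Σ_i C(r_i, 2) ≥ 152·C(z/152, 2) = z(z − 152)/(2·152), giving z² − 152z − 152·153·152 ≤ 0 and hence z ≤ (1/2)[152 + √(23104 + 4·3534912)] = (1/2)[152 + √14162752] ≈ (1/2)(152 + 3763.3432) = 1957.6716.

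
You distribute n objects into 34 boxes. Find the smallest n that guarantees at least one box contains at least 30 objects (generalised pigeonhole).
n = (30 − 1)·34 + 1 = 987

By the generalised pigeonhole principle, to guarantee some box contains ≥ r objects we need more than (r − 1) · k objects total. Threshold: n = (r − 1) · k + 1. With r = 30 and k = 34: n = 29 · 34 + 1 = 986 + 1 = 987. For n = 986 = 29 · 34, we can put exactly 29 objects in every box, avoiding 30 in any single one — so 987 is tight.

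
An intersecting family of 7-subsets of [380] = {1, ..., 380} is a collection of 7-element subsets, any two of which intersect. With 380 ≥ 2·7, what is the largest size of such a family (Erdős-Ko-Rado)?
max |F| = C(379, 6) = 3955765864050

Erdős-Ko-Rado (1961): when n ≥ 2k, max |F| = C(n−1, k−1). The bound is attained by the star {A : i ∈ A} for any fixed i ∈ [n]. Here C(380−1, 7−1) = C(379, 6) = 3955765864050.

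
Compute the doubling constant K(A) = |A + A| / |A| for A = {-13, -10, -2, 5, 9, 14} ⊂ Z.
K = |A + A| / |A| = 20/6 = 10/3

Enumerate A + A = {a + b : a, b ∈ A}. With |A| = 6, there are |A|^2 = 36 ordered sum pairs; collecting distinct values, A + A = {-26, -23, -20, -15, -12, -8, -5, -4, -1, 1, 3, 4, 7, 10, 12, 14, 18, 19, 23, 28}, so |A + A| = 20. Thus K = 20/6 = 10/3. For comparison, the minimum possible |A + A| over all 6-element sets is 2·6 − 1 = 11 (so min K = 11/6), attained only by arithmetic progressions.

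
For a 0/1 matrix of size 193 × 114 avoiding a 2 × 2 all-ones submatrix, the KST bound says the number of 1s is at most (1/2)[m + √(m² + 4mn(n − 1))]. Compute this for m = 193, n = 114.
z(193, 114; 2, 2) ≤ (1/2)[193 + √(193² + 4·193·114·113)] = (1/2)[193 + √9982153] = 1676.2273

Kővári–Sós–Turán: let r_1, ..., r_193 be the row sums and z = Σ r_i the total number of 1s. Each pair of columns can share at most one row with both entries 1 (else a 2×2 all-ones block appears), so Σ_i C(r_i, 2) ≤ C(114, 2) = 6441. By convexity Σ_i C(r_i, 2) ≥ 193·C(z/193, 2) = z(z − 193)/(2·193), giving z² − 193z − 193·114·113 ≤ 0 and hence z ≤ (1/2)[193 + √(37249 + 4·2486226)] = (1/2)[193 + √9982153] ≈ (1/2)(193 + 3159.4545) = 1676.2273.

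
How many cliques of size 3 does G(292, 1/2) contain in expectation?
E[# K_3] = C(292, 3) · (1/2)^C(3, 2) = 4106980 / 2^3 = 1026745/2 = 513372.5

For each 3-subset S of vertices (there are C(292, 3) = 4106980 such S), let X_S = 1 if S induces a K_3 (all C(3, 2) = 3 edges present). Then P(X_S = 1) = (1/2)^3 = 1/8. By linearity of expectation, E[# K_3] = C(292, 3) · (1/2)^3 = 4106980 / 8 = 1026745/2 = 513372.5.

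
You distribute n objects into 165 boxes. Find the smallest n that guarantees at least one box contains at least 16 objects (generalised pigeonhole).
n = (16 − 1)·165 + 1 = 2476

By the generalised pigeonhole principle, to guarantee some box contains ≥ r objects we need more than (r − 1) · k objects total. Threshold: n = (r − 1) · k + 1. With r = 16 and k = 165: n = 15 · 165 + 1 = 2475 + 1 = 2476. For n = 2475 = 15 · 165, we can put exactly 15 objects in every box, avoiding 16 in any single one — so 2476 is tight.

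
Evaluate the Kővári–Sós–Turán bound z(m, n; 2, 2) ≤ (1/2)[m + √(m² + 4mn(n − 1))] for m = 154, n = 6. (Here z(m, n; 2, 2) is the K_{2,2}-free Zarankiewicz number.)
z(154, 6; 2, 2) ≤ (1/2)[154 + √(154² + 4·154·6·5)] = (1/2)[154 + √42196] = 179.7083

Kővári–Sós–Turán: let r_1, ..., r_154 be the row sums and z = Σ r_i the total number of 1s. Each pair of columns can share at most one row with both entries 1 (else a 2×2 all-ones block appears), so Σ_i C(r_i, 2) ≤ C(6, 2) = 15. By convexity Σ_i C(r_i, 2) ≥ 154·C(z/154, 2) = z(z − 154)/(2·154), giving z² − 154z − 154·6·5 ≤ 0 and hence z ≤ (1/2)[154 + √(23716 + 4·4620)] = (1/2)[154 + √42196] ≈ (1/2)(154 + 205.4166) = 179.7083.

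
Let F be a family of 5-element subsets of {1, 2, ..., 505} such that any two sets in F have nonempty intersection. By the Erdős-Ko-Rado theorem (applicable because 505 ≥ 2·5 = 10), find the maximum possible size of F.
max |F| = C(504, 4) = 2656615626

The Erdős-Ko-Rado theorem states: for n ≥ 2k, an intersecting family of k-subsets of an n-element set has size at most C(n − 1, k − 1), with equality for 'star' families {A ⊆ [n] : |A| = k, i ∈ A} (fix an element i). For n = 505, k = 5: C(504, 4) = 2656615626.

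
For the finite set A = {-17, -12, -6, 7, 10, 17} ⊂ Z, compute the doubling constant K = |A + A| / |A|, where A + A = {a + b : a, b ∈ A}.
K = |A + A| / |A| = 21/6 = 7/2

Enumerate A + A = {a + b : a, b ∈ A}. With |A| = 6, there are |A|^2 = 36 ordered sum pairs; collecting distinct values, A + A = {-34, -29, -24, -23, -18, -12, -10, -7, -5, -2, 0, 1, 4, 5, 11, 14, 17, 20, 24, 27, 34}, so |A + A| = 21. Thus K = 21/6 = 7/2. For comparison, the minimum possible |A + A| over all 6-element sets is 2·6 − 1 = 11 (so min K = 11/6), attained only by arithmetic progressions.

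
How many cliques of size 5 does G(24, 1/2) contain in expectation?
E[# K_5] = C(24, 5) · (1/2)^C(5, 2) = 42504 / 2^10 = 5313/128 = 41.5078125

For each 5-subset S of vertices (there are C(24, 5) = 42504 such S), let X_S = 1 if S induces a K_5 (all C(5, 2) = 10 edges present). Then P(X_S = 1) = (1/2)^10 = 1/1024. By linearity of expectation, E[# K_5] = C(24, 5) · (1/2)^10 = 42504 / 1024 = 5313/128 = 41.5078125.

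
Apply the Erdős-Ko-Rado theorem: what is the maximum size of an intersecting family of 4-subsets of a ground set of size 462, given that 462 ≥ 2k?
max |F| = C(461, 3) = 16222590

Erdős-Ko-Rado (1961): when n ≥ 2k, max |F| = C(n−1, k−1). The bound is attained by the star {A : i ∈ A} for any fixed i ∈ [n]. Here C(462−1, 4−1) = C(461, 3) = 16222590.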